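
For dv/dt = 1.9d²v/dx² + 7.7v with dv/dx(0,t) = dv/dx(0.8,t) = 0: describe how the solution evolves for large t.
v grows unboundedly. With Neumann BCs the constant mode has diffusion eigenvalue 0, so any r > 0 makes it grow like e^(7.7t); solution grows exponentially.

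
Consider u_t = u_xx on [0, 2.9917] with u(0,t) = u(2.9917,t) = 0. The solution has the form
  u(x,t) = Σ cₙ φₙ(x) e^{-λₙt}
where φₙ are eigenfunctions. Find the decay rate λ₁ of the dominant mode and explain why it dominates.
Eigenvalues: λₙ = n²π²/2.9917².
First three modes:
  n=1: λ₁ = π²/2.9917² ≈ 1.103
  n=2: λ₂ = 4π²/2.9917² ≈ 4.411 (4× faster decay)
  n=3: λ₃ = 9π²/2.9917² ≈ 9.924 (9× faster decay)
As t → ∞, higher modes decay exponentially faster. The n=1 mode dominates: u ~ c₁ sin(πx/2.9917) e^{-λ₁t}.
Decay rate: λ₁ = π²/2.9917² ≈ 1.103.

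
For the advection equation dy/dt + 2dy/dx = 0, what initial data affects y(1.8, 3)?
A single point: x = -4.2. The characteristic through (1.8, 3) is x - 2t = const, so x = 1.8 - 2·3 = -4.2.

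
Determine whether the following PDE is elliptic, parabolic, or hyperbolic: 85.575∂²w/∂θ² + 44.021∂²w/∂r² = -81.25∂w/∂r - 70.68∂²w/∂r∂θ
Rewriting in standard form: 44.021∂²w/∂r² + 70.68∂²w/∂r∂θ + 85.575∂²w/∂θ² + 81.25∂w/∂r = 0. Coefficients: A = 44.021, B = 70.68, C = 85.575. B² - 4AC = -10072.7259, which is negative, so the equation is elliptic.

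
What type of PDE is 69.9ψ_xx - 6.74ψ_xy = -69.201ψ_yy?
Rewriting in standard form: 69.9ψ_xx - 6.74ψ_xy + 69.201ψ_yy = 0. With A = 69.9, B = -6.74, C = 69.201, the discriminant is -19303.172. This is an elliptic PDE.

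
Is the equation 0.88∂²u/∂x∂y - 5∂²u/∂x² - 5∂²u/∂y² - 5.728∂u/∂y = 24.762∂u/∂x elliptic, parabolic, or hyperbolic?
Rewriting in standard form: -5∂²u/∂x² + 0.88∂²u/∂x∂y - 5∂²u/∂y² - 24.762∂u/∂x - 5.728∂u/∂y = 0. Computing B² - 4AC with A = -5, B = 0.88, C = -5: discriminant = -99.2256 (negative). Answer: elliptic.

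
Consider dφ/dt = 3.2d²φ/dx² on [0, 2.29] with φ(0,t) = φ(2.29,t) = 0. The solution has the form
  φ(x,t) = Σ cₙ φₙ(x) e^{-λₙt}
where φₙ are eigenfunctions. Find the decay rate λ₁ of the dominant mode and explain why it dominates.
Eigenvalues: λₙ = 3.2n²π²/2.29².
First three modes:
  n=1: λ₁ = 3.2π²/2.29² ≈ 6.023
  n=2: λ₂ = 12.8π²/2.29² ≈ 24.09 (4× faster decay)
  n=3: λ₃ = 28.8π²/2.29² ≈ 54.203 (9× faster decay)
As t → ∞, higher modes decay exponentially faster. The n=1 mode dominates: φ ~ c₁ sin(πx/2.29) e^{-λ₁t}.
Decay rate: λ₁ = 3.2π²/2.29² ≈ 6.023.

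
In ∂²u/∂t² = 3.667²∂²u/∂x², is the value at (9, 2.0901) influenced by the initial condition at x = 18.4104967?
No. The domain of dependence is [1.3356033, 16.6643967], and 18.4104967 is outside this interval.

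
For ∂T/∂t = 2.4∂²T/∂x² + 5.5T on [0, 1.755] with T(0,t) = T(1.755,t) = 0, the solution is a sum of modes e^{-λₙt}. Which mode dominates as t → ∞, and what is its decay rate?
Eigenvalues: λₙ = 2.4n²π²/1.755² - 5.5.
First three modes:
  n=1: λ₁ = 2.4π²/1.755² - 5.5 ≈ 2.191
  n=2: λ₂ = 9.6π²/1.755² - 5.5 ≈ 25.262
  n=3: λ₃ = 21.6π²/1.755² - 5.5 ≈ 63.715
Since 2.4π²/1.755² ≈ 7.691 > 5.5, all λₙ > 0.
The n=1 mode decays slowest → dominates as t → ∞.
Asymptotic: T ~ c₁ sin(πx/1.755) e^{-λ₁t} with decay rate λ₁ ≈ 2.191.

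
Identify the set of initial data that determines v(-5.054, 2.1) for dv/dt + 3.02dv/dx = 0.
A single point: x = -11.396. The characteristic through (-5.054, 2.1) is x - 3.02t = const, so x = -5.054 - 3.02·2.1 = -11.396.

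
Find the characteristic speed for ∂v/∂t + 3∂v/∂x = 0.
Speed = 3. Information travels along x - 3t = const (rightward).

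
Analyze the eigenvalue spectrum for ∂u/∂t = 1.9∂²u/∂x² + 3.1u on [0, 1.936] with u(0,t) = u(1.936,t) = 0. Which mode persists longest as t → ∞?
Eigenvalues: λₙ = 1.9n²π²/1.936² - 3.1.
First three modes:
  n=1: λ₁ = 1.9π²/1.936² - 3.1 ≈ 1.903
  n=2: λ₂ = 7.6π²/1.936² - 3.1 ≈ 16.913
  n=3: λ₃ = 17.1π²/1.936² - 3.1 ≈ 41.928
Since 1.9π²/1.936² ≈ 5.003 > 3.1, all λₙ > 0.
The n=1 mode decays slowest → dominates as t → ∞.
Asymptotic: u ~ c₁ sin(πx/1.936) e^{-λ₁t} with decay rate λ₁ ≈ 1.903.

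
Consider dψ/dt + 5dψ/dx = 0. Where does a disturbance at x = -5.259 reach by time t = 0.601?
At x = -2.254. The characteristic carries data from (-5.259, 0) to (-2.254, 0.601).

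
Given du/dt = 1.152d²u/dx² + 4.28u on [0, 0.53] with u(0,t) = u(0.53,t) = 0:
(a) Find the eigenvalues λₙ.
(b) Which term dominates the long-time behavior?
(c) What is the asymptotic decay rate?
Eigenvalues: λₙ = 1.152n²π²/0.53² - 4.28.
First three modes:
  n=1: λ₁ = 1.152π²/0.53² - 4.28 ≈ 36.196
  n=2: λ₂ = 4.608π²/0.53² - 4.28 ≈ 157.625
  n=3: λ₃ = 10.368π²/0.53² - 4.28 ≈ 360.006
Since 1.152π²/0.53² ≈ 40.476 > 4.28, all λₙ > 0.
The n=1 mode decays slowest → dominates as t → ∞.
Asymptotic: u ~ c₁ sin(πx/0.53) e^{-λ₁t} with decay rate λ₁ ≈ 36.196.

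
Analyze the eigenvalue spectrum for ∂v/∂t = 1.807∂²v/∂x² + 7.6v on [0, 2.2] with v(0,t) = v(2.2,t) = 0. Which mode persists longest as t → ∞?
Eigenvalues: λₙ = 1.807n²π²/2.2² - 7.6.
First three modes:
  n=1: λ₁ = 1.807π²/2.2² - 7.6 ≈ -3.915
  n=2: λ₂ = 7.228π²/2.2² - 7.6 ≈ 7.139
  n=3: λ₃ = 16.263π²/2.2² - 7.6 ≈ 25.563
Since 1.807π²/2.2² ≈ 3.685 < 7.6, λ₁ < 0.
The n=1 mode grows fastest (−λₙ is largest for n=1) → dominates.
Asymptotic: v ~ c₁ sin(πx/2.2) e^{3.915t} (exponential growth at rate −λ₁ ≈ 3.915).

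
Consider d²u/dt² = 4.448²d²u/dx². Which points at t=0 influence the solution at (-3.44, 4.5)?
Domain of dependence: [-23.456, 16.576]. Signals travel at speed 4.448, so data within |x - -3.44| ≤ 4.448·4.5 = 20.016 can reach the point.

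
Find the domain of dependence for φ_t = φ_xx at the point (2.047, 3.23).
The entire real line. The heat equation has infinite propagation speed: any initial disturbance instantly affects all points (though exponentially small far away).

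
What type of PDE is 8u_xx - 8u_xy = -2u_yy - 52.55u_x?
Rewriting in standard form: 8u_xx - 8u_xy + 2u_yy + 52.55u_x = 0. With A = 8, B = -8, C = 2, the discriminant is 0. This is a parabolic PDE.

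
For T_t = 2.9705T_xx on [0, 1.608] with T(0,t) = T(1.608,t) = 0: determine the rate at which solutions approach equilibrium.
Eigenvalues: λₙ = 2.9705n²π²/1.608².
First three modes:
  n=1: λ₁ = 2.9705π²/1.608² ≈ 11.339
  n=2: λ₂ = 11.882π²/1.608² ≈ 45.354 (4× faster decay)
  n=3: λ₃ = 26.7345π²/1.608² ≈ 102.047 (9× faster decay)
As t → ∞, higher modes decay exponentially faster. The n=1 mode dominates: T ~ c₁ sin(πx/1.608) e^{-λ₁t}.
Decay rate: λ₁ = 2.9705π²/1.608² ≈ 11.339.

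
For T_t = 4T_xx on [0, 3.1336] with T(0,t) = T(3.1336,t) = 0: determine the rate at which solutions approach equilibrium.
Eigenvalues: λₙ = 4n²π²/3.1336².
First three modes:
  n=1: λ₁ = 4π²/3.1336² ≈ 4.02
  n=2: λ₂ = 16π²/3.1336² ≈ 16.082 (4× faster decay)
  n=3: λ₃ = 36π²/3.1336² ≈ 36.184 (9× faster decay)
As t → ∞, higher modes decay exponentially faster. The n=1 mode dominates: T ~ c₁ sin(πx/3.1336) e^{-λ₁t}.
Decay rate: λ₁ = 4π²/3.1336² ≈ 4.02.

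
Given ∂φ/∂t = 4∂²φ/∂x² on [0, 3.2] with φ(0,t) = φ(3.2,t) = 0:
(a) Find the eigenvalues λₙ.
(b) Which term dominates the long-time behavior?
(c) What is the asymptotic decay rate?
Eigenvalues: λₙ = 4n²π²/3.2².
First three modes:
  n=1: λ₁ = 4π²/3.2² ≈ 3.855
  n=2: λ₂ = 16π²/3.2² ≈ 15.421 (4× faster decay)
  n=3: λ₃ = 36π²/3.2² ≈ 34.698 (9× faster decay)
As t → ∞, higher modes decay exponentially faster. The n=1 mode dominates: φ ~ c₁ sin(πx/3.2) e^{-λ₁t}.
Decay rate: λ₁ = 4π²/3.2² ≈ 3.855.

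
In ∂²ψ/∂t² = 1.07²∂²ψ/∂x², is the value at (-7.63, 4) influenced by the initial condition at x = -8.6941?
Yes. The domain of dependence is [-11.91, -3.35], and -8.6941 ∈ [-11.91, -3.35].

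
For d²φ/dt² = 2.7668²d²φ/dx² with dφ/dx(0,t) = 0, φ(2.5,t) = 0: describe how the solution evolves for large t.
φ oscillates (no decay). Energy is conserved; the solution oscillates indefinitely as standing waves.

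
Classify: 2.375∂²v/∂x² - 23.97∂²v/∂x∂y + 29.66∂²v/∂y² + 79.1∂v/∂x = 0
Hyperbolic (discriminant = 292.7909).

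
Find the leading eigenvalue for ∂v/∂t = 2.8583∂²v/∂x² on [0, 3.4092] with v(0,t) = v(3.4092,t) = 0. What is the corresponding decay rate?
Eigenvalues: λₙ = 2.8583n²π²/3.4092².
First three modes:
  n=1: λ₁ = 2.8583π²/3.4092² ≈ 2.427
  n=2: λ₂ = 11.4332π²/3.4092² ≈ 9.709 (4× faster decay)
  n=3: λ₃ = 25.7247π²/3.4092² ≈ 21.845 (9× faster decay)
As t → ∞, higher modes decay exponentially faster. The n=1 mode dominates: v ~ c₁ sin(πx/3.4092) e^{-λ₁t}.
Decay rate: λ₁ = 2.8583π²/3.4092² ≈ 2.427.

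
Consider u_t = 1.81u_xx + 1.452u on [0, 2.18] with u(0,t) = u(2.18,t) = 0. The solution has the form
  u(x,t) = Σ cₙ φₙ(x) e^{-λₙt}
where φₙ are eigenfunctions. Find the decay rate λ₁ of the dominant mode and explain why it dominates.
Eigenvalues: λₙ = 1.81n²π²/2.18² - 1.452.
First three modes:
  n=1: λ₁ = 1.81π²/2.18² - 1.452 ≈ 2.307
  n=2: λ₂ = 7.24π²/2.18² - 1.452 ≈ 13.584
  n=3: λ₃ = 16.29π²/2.18² - 1.452 ≈ 32.378
Since 1.81π²/2.18² ≈ 3.759 > 1.452, all λₙ > 0.
The n=1 mode decays slowest → dominates as t → ∞.
Asymptotic: u ~ c₁ sin(πx/2.18) e^{-λ₁t} with decay rate λ₁ ≈ 2.307.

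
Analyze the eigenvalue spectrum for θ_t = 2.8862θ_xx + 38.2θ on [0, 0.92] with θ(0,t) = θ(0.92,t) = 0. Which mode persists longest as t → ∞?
Eigenvalues: λₙ = 2.8862n²π²/0.92² - 38.2.
First three modes:
  n=1: λ₁ = 2.8862π²/0.92² - 38.2 ≈ -4.545
  n=2: λ₂ = 11.5448π²/0.92² - 38.2 ≈ 96.42
  n=3: λ₃ = 25.9758π²/0.92² - 38.2 ≈ 264.696
Since 2.8862π²/0.92² ≈ 33.655 < 38.2, λ₁ < 0.
The n=1 mode grows fastest (−λₙ is largest for n=1) → dominates.
Asymptotic: θ ~ c₁ sin(πx/0.92) e^{4.545t} (exponential growth at rate −λ₁ ≈ 4.545).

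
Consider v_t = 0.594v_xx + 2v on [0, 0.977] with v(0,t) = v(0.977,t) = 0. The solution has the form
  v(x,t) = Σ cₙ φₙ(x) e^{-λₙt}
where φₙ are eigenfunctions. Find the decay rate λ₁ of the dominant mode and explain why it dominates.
Eigenvalues: λₙ = 0.594n²π²/0.977² - 2.
First three modes:
  n=1: λ₁ = 0.594π²/0.977² - 2 ≈ 4.142
  n=2: λ₂ = 2.376π²/0.977² - 2 ≈ 22.567
  n=3: λ₃ = 5.346π²/0.977² - 2 ≈ 53.276
Since 0.594π²/0.977² ≈ 6.142 > 2, all λₙ > 0.
The n=1 mode decays slowest → dominates as t → ∞.
Asymptotic: v ~ c₁ sin(πx/0.977) e^{-λ₁t} with decay rate λ₁ ≈ 4.142.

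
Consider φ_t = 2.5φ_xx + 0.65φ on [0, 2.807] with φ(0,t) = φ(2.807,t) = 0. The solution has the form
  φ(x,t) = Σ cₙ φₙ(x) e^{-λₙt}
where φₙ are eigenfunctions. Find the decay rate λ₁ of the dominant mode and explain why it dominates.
Eigenvalues: λₙ = 2.5n²π²/2.807² - 0.65.
First three modes:
  n=1: λ₁ = 2.5π²/2.807² - 0.65 ≈ 2.482
  n=2: λ₂ = 10π²/2.807² - 0.65 ≈ 11.876
  n=3: λ₃ = 22.5π²/2.807² - 0.65 ≈ 27.534
Since 2.5π²/2.807² ≈ 3.132 > 0.65, all λₙ > 0.
The n=1 mode decays slowest → dominates as t → ∞.
Asymptotic: φ ~ c₁ sin(πx/2.807) e^{-λ₁t} with decay rate λ₁ ≈ 2.482.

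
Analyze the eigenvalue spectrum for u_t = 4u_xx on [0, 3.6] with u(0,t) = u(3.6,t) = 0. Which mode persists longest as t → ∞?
Eigenvalues: λₙ = 4n²π²/3.6².
First three modes:
  n=1: λ₁ = 4π²/3.6² ≈ 3.046
  n=2: λ₂ = 16π²/3.6² ≈ 12.185 (4× faster decay)
  n=3: λ₃ = 36π²/3.6² ≈ 27.416 (9× faster decay)
As t → ∞, higher modes decay exponentially faster. The n=1 mode dominates: u ~ c₁ sin(πx/3.6) e^{-λ₁t}.
Decay rate: λ₁ = 4π²/3.6² ≈ 3.046.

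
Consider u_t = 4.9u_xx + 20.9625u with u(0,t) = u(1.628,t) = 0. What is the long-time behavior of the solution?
As t → ∞, u grows unboundedly. Reaction dominates diffusion (r=20.9625 > κπ²/L²≈18.25); solution grows exponentially.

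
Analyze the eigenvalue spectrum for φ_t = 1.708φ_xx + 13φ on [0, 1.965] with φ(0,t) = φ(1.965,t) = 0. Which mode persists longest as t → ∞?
Eigenvalues: λₙ = 1.708n²π²/1.965² - 13.
First three modes:
  n=1: λ₁ = 1.708π²/1.965² - 13 ≈ -8.634
  n=2: λ₂ = 6.832π²/1.965² - 13 ≈ 4.463
  n=3: λ₃ = 15.372π²/1.965² - 13 ≈ 26.292
Since 1.708π²/1.965² ≈ 4.366 < 13, λ₁ < 0.
The n=1 mode grows fastest (−λₙ is largest for n=1) → dominates.
Asymptotic: φ ~ c₁ sin(πx/1.965) e^{8.634t} (exponential growth at rate −λ₁ ≈ 8.634).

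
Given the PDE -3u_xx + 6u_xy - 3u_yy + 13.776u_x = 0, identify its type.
The second-order coefficients are A = -3, B = 6, C = -3. Since B² - 4AC = 0 = 0, this is a parabolic PDE.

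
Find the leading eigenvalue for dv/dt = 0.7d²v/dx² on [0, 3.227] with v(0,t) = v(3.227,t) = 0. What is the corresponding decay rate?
Eigenvalues: λₙ = 0.7n²π²/3.227².
First three modes:
  n=1: λ₁ = 0.7π²/3.227² ≈ 0.663
  n=2: λ₂ = 2.8π²/3.227² ≈ 2.654 (4× faster decay)
  n=3: λ₃ = 6.3π²/3.227² ≈ 5.971 (9× faster decay)
As t → ∞, higher modes decay exponentially faster. The n=1 mode dominates: v ~ c₁ sin(πx/3.227) e^{-λ₁t}.
Decay rate: λ₁ = 0.7π²/3.227² ≈ 0.663.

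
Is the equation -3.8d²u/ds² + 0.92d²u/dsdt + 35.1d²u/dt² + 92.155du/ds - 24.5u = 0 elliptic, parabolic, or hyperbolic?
Computing B² - 4AC with A = -3.8, B = 0.92, C = 35.1: discriminant = 534.3664 (positive). Answer: hyperbolic.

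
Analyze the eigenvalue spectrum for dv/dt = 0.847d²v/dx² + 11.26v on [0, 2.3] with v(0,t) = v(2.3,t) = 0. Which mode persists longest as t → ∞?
Eigenvalues: λₙ = 0.847n²π²/2.3² - 11.26.
First three modes:
  n=1: λ₁ = 0.847π²/2.3² - 11.26 ≈ -9.68
  n=2: λ₂ = 3.388π²/2.3² - 11.26 ≈ -4.939
  n=3: λ₃ = 7.623π²/2.3² - 11.26 ≈ 2.962
Since 0.847π²/2.3² ≈ 1.58 < 11.26, λ₁ < 0.
The n=1 mode grows fastest (−λₙ is largest for n=1) → dominates.
Asymptotic: v ~ c₁ sin(πx/2.3) e^{9.68t} (exponential growth at rate −λ₁ ≈ 9.68).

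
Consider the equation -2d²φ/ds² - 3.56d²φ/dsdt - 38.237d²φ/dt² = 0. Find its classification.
Elliptic. (A = -2, B = -3.56, C = -38.237 gives B² - 4AC = -293.2224.)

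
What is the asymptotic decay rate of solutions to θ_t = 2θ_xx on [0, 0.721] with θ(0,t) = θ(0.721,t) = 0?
Eigenvalues: λₙ = 2n²π²/0.721².
First three modes:
  n=1: λ₁ = 2π²/0.721² ≈ 37.972
  n=2: λ₂ = 8π²/0.721² ≈ 151.887 (4× faster decay)
  n=3: λ₃ = 18π²/0.721² ≈ 341.745 (9× faster decay)
As t → ∞, higher modes decay exponentially faster. The n=1 mode dominates: θ ~ c₁ sin(πx/0.721) e^{-λ₁t}.
Decay rate: λ₁ = 2π²/0.721² ≈ 37.972.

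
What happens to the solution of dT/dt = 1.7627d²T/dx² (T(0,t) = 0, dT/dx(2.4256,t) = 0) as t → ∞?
T → 0. Heat escapes through the Dirichlet boundary.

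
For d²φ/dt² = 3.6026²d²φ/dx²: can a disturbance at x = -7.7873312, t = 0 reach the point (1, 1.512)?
No. The domain of dependence is [-4.4471312, 6.4471312], and -7.7873312 is outside this interval.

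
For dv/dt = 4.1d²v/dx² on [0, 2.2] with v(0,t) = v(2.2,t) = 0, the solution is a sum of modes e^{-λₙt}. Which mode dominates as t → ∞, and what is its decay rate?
Eigenvalues: λₙ = 4.1n²π²/2.2².
First three modes:
  n=1: λ₁ = 4.1π²/2.2² ≈ 8.361
  n=2: λ₂ = 16.4π²/2.2² ≈ 33.442 (4× faster decay)
  n=3: λ₃ = 36.9π²/2.2² ≈ 75.246 (9× faster decay)
As t → ∞, higher modes decay exponentially faster. The n=1 mode dominates: v ~ c₁ sin(πx/2.2) e^{-λ₁t}.
Decay rate: λ₁ = 4.1π²/2.2² ≈ 8.361.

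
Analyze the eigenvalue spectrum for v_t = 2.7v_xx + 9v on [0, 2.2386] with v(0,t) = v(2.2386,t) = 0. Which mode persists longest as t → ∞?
Eigenvalues: λₙ = 2.7n²π²/2.2386² - 9.
First three modes:
  n=1: λ₁ = 2.7π²/2.2386² - 9 ≈ -3.682
  n=2: λ₂ = 10.8π²/2.2386² - 9 ≈ 12.27
  n=3: λ₃ = 24.3π²/2.2386² - 9 ≈ 38.858
Since 2.7π²/2.2386² ≈ 5.318 < 9, λ₁ < 0.
The n=1 mode grows fastest (−λₙ is largest for n=1) → dominates.
Asymptotic: v ~ c₁ sin(πx/2.2386) e^{3.682t} (exponential growth at rate −λ₁ ≈ 3.682).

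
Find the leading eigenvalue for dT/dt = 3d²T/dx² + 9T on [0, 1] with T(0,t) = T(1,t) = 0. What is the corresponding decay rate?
Eigenvalues: λₙ = 3n²π²/1² - 9.
First three modes:
  n=1: λ₁ = 3π² - 9 ≈ 20.609
  n=2: λ₂ = 12π² - 9 ≈ 109.435
  n=3: λ₃ = 27π² - 9 ≈ 257.479
Since 3π² ≈ 29.609 > 9, all λₙ > 0.
The n=1 mode decays slowest → dominates as t → ∞.
Asymptotic: T ~ c₁ sin(πx/1) e^{-λ₁t} with decay rate λ₁ ≈ 20.609.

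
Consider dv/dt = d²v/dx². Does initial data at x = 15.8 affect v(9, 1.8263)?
Yes, for any finite x. The heat equation has infinite propagation speed, so all initial data affects all points at any t > 0.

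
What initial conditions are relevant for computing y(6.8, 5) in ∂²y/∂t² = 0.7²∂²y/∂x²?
Domain of dependence: [3.3, 10.3]. Signals travel at speed 0.7, so data within |x - 6.8| ≤ 0.7·5 = 3.5 can reach the point.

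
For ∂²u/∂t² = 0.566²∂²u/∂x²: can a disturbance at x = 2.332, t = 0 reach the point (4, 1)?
No. The domain of dependence is [3.434, 4.566], and 2.332 is outside this interval.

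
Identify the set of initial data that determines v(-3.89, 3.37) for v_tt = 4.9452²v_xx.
Domain of dependence: [-20.555324, 12.775324]. Signals travel at speed 4.9452, so data within |x - -3.89| ≤ 4.9452·3.37 = 16.665324 can reach the point.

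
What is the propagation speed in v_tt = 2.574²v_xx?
Speed = 2.574. Information travels along characteristics x = x₀ ± 2.574t.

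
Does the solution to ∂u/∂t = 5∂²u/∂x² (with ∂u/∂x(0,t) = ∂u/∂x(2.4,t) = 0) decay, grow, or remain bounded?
u → constant (steady state). Heat is conserved (no flux at boundaries); solution approaches the spatial average.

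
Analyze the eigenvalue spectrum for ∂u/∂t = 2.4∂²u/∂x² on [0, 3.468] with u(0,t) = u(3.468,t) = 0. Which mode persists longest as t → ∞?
Eigenvalues: λₙ = 2.4n²π²/3.468².
First three modes:
  n=1: λ₁ = 2.4π²/3.468² ≈ 1.969
  n=2: λ₂ = 9.6π²/3.468² ≈ 7.878 (4× faster decay)
  n=3: λ₃ = 21.6π²/3.468² ≈ 17.725 (9× faster decay)
As t → ∞, higher modes decay exponentially faster. The n=1 mode dominates: u ~ c₁ sin(πx/3.468) e^{-λ₁t}.
Decay rate: λ₁ = 2.4π²/3.468² ≈ 1.969.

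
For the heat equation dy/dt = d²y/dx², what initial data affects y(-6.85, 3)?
The entire real line. The heat equation has infinite propagation speed: any initial disturbance instantly affects all points (though exponentially small far away).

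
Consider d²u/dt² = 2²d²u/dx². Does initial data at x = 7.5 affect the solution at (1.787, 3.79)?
Yes. The domain of dependence is [-5.793, 9.367], and 7.5 ∈ [-5.793, 9.367].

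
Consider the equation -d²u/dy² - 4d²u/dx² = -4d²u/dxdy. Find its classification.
Rewriting in standard form: -4d²u/dx² + 4d²u/dxdy - d²u/dy² = 0. Parabolic. (A = -4, B = 4, C = -1 gives B² - 4AC = 0.)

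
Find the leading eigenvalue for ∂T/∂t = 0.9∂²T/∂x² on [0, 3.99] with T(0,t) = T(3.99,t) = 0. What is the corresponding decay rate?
Eigenvalues: λₙ = 0.9n²π²/3.99².
First three modes:
  n=1: λ₁ = 0.9π²/3.99² ≈ 0.558
  n=2: λ₂ = 3.6π²/3.99² ≈ 2.232 (4× faster decay)
  n=3: λ₃ = 8.1π²/3.99² ≈ 5.022 (9× faster decay)
As t → ∞, higher modes decay exponentially faster. The n=1 mode dominates: T ~ c₁ sin(πx/3.99) e^{-λ₁t}.
Decay rate: λ₁ = 0.9π²/3.99² ≈ 0.558.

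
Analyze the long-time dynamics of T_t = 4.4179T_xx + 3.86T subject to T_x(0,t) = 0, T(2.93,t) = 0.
Long-time behavior: T grows unboundedly. Reaction dominates diffusion (r=3.86 > κπ²/(4L²)≈1.27); solution grows exponentially.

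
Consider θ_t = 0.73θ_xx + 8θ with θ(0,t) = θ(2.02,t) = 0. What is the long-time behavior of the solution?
As t → ∞, θ grows unboundedly. Reaction dominates diffusion (r=8 > κπ²/L²≈1.77); solution grows exponentially.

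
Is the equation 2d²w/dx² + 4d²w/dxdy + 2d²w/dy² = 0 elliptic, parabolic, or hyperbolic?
Computing B² - 4AC with A = 2, B = 4, C = 2: discriminant = 0 (zero). Answer: parabolic.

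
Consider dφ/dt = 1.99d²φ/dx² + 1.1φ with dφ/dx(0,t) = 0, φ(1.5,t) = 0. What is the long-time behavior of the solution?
As t → ∞, φ → 0. Diffusion dominates reaction (r=1.1 < κπ²/(4L²)≈2.18); solution decays.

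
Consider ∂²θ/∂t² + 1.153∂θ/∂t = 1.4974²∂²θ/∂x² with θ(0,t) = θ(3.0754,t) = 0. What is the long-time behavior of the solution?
As t → ∞, θ → 0. Damping (γ=1.153) dissipates energy; oscillations decay exponentially.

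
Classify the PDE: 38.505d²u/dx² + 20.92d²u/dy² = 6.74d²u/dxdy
Rewriting in standard form: 38.505d²u/dx² - 6.74d²u/dxdy + 20.92d²u/dy² = 0. A = 38.505, B = -6.74, C = 20.92. Discriminant B² - 4AC = -3176.6708. Since -3176.6708 < 0, elliptic.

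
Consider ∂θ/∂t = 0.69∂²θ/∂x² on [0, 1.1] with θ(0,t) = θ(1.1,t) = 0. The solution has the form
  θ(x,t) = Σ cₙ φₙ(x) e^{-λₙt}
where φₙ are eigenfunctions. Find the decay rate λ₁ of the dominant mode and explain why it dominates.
Eigenvalues: λₙ = 0.69n²π²/1.1².
First three modes:
  n=1: λ₁ = 0.69π²/1.1² ≈ 5.628
  n=2: λ₂ = 2.76π²/1.1² ≈ 22.512 (4× faster decay)
  n=3: λ₃ = 6.21π²/1.1² ≈ 50.653 (9× faster decay)
As t → ∞, higher modes decay exponentially faster. The n=1 mode dominates: θ ~ c₁ sin(πx/1.1) e^{-λ₁t}.
Decay rate: λ₁ = 0.69π²/1.1² ≈ 5.628.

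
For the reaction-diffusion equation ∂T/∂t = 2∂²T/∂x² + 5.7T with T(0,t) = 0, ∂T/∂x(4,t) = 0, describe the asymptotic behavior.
T grows unboundedly. Reaction dominates diffusion (r=5.7 > κπ²/(4L²)≈0.31); solution grows exponentially.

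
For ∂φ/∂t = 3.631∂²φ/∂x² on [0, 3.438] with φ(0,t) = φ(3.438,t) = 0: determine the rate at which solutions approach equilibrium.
Eigenvalues: λₙ = 3.631n²π²/3.438².
First three modes:
  n=1: λ₁ = 3.631π²/3.438² ≈ 3.032
  n=2: λ₂ = 14.524π²/3.438² ≈ 12.128 (4× faster decay)
  n=3: λ₃ = 32.679π²/3.438² ≈ 27.287 (9× faster decay)
As t → ∞, higher modes decay exponentially faster. The n=1 mode dominates: φ ~ c₁ sin(πx/3.438) e^{-λ₁t}.
Decay rate: λ₁ = 3.631π²/3.438² ≈ 3.032.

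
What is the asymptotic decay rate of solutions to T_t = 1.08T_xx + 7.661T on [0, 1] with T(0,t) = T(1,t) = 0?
Eigenvalues: λₙ = 1.08n²π²/1² - 7.661.
First three modes:
  n=1: λ₁ = 1.08π² - 7.661 ≈ 2.998
  n=2: λ₂ = 4.32π² - 7.661 ≈ 34.976
  n=3: λ₃ = 9.72π² - 7.661 ≈ 88.272
Since 1.08π² ≈ 10.659 > 7.661, all λₙ > 0.
The n=1 mode decays slowest → dominates as t → ∞.
Asymptotic: T ~ c₁ sin(πx/1) e^{-λ₁t} with decay rate λ₁ ≈ 2.998.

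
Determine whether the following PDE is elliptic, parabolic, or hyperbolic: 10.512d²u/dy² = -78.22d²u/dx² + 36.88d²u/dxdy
Rewriting in standard form: 78.22d²u/dx² - 36.88d²u/dxdy + 10.512d²u/dy² = 0. Coefficients: A = 78.22, B = -36.88, C = 10.512. B² - 4AC = -1928.86016, which is negative, so the equation is elliptic.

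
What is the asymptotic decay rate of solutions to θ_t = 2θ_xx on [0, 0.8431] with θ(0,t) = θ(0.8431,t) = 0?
Eigenvalues: λₙ = 2n²π²/0.8431².
First three modes:
  n=1: λ₁ = 2π²/0.8431² ≈ 27.77
  n=2: λ₂ = 8π²/0.8431² ≈ 111.079 (4× faster decay)
  n=3: λ₃ = 18π²/0.8431² ≈ 249.928 (9× faster decay)
As t → ∞, higher modes decay exponentially faster. The n=1 mode dominates: θ ~ c₁ sin(πx/0.8431) e^{-λ₁t}.
Decay rate: λ₁ = 2π²/0.8431² ≈ 27.77.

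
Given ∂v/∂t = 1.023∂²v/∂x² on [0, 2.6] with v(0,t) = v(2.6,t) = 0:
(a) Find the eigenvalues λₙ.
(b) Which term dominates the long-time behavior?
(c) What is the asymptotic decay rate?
Eigenvalues: λₙ = 1.023n²π²/2.6².
First three modes:
  n=1: λ₁ = 1.023π²/2.6² ≈ 1.494
  n=2: λ₂ = 4.092π²/2.6² ≈ 5.974 (4× faster decay)
  n=3: λ₃ = 9.207π²/2.6² ≈ 13.442 (9× faster decay)
As t → ∞, higher modes decay exponentially faster. The n=1 mode dominates: v ~ c₁ sin(πx/2.6) e^{-λ₁t}.
Decay rate: λ₁ = 1.023π²/2.6² ≈ 1.494.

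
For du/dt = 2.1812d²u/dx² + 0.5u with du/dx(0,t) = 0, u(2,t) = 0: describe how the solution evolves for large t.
u → 0. Diffusion dominates reaction (r=0.5 < κπ²/(4L²)≈1.35); solution decays.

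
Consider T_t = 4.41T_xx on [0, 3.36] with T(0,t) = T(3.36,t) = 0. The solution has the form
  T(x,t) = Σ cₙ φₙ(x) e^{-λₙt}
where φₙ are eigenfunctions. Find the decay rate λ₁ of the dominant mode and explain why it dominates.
Eigenvalues: λₙ = 4.41n²π²/3.36².
First three modes:
  n=1: λ₁ = 4.41π²/3.36² ≈ 3.855
  n=2: λ₂ = 17.64π²/3.36² ≈ 15.421 (4× faster decay)
  n=3: λ₃ = 39.69π²/3.36² ≈ 34.698 (9× faster decay)
As t → ∞, higher modes decay exponentially faster. The n=1 mode dominates: T ~ c₁ sin(πx/3.36) e^{-λ₁t}.
Decay rate: λ₁ = 4.41π²/3.36² ≈ 3.855.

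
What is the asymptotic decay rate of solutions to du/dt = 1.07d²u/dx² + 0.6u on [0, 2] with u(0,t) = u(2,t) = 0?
Eigenvalues: λₙ = 1.07n²π²/2² - 0.6.
First three modes:
  n=1: λ₁ = 1.07π²/2² - 0.6 ≈ 2.04
  n=2: λ₂ = 4.28π²/2² - 0.6 ≈ 9.96
  n=3: λ₃ = 9.63π²/2² - 0.6 ≈ 23.161
Since 1.07π²/2² ≈ 2.64 > 0.6, all λₙ > 0.
The n=1 mode decays slowest → dominates as t → ∞.
Asymptotic: u ~ c₁ sin(πx/2) e^{-λ₁t} with decay rate λ₁ ≈ 2.04.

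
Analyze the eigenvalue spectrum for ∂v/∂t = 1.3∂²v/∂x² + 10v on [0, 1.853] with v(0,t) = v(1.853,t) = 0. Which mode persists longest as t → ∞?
Eigenvalues: λₙ = 1.3n²π²/1.853² - 10.
First three modes:
  n=1: λ₁ = 1.3π²/1.853² - 10 ≈ -6.263
  n=2: λ₂ = 5.2π²/1.853² - 10 ≈ 4.947
  n=3: λ₃ = 11.7π²/1.853² - 10 ≈ 23.631
Since 1.3π²/1.853² ≈ 3.737 < 10, λ₁ < 0.
The n=1 mode grows fastest (−λₙ is largest for n=1) → dominates.
Asymptotic: v ~ c₁ sin(πx/1.853) e^{6.263t} (exponential growth at rate −λ₁ ≈ 6.263).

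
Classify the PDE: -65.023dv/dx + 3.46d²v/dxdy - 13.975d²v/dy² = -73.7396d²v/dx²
Rewriting in standard form: 73.7396d²v/dx² + 3.46d²v/dxdy - 13.975d²v/dy² - 65.023dv/dx = 0. A = 73.7396, B = 3.46, C = -13.975. Discriminant B² - 4AC = 4134.01524. Since 4134.01524 > 0, hyperbolic.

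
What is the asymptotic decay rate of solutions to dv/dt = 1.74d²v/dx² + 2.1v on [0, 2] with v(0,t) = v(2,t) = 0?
Eigenvalues: λₙ = 1.74n²π²/2² - 2.1.
First three modes:
  n=1: λ₁ = 1.74π²/2² - 2.1 ≈ 2.193
  n=2: λ₂ = 6.96π²/2² - 2.1 ≈ 15.073
  n=3: λ₃ = 15.66π²/2² - 2.1 ≈ 36.54
Since 1.74π²/2² ≈ 4.293 > 2.1, all λₙ > 0.
The n=1 mode decays slowest → dominates as t → ∞.
Asymptotic: v ~ c₁ sin(πx/2) e^{-λ₁t} with decay rate λ₁ ≈ 2.193.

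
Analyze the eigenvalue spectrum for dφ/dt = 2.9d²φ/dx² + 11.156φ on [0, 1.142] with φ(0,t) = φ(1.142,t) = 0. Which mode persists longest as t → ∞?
Eigenvalues: λₙ = 2.9n²π²/1.142² - 11.156.
First three modes:
  n=1: λ₁ = 2.9π²/1.142² - 11.156 ≈ 10.791
  n=2: λ₂ = 11.6π²/1.142² - 11.156 ≈ 76.63
  n=3: λ₃ = 26.1π²/1.142² - 11.156 ≈ 186.363
Since 2.9π²/1.142² ≈ 21.947 > 11.156, all λₙ > 0.
The n=1 mode decays slowest → dominates as t → ∞.
Asymptotic: φ ~ c₁ sin(πx/1.142) e^{-λ₁t} with decay rate λ₁ ≈ 10.791.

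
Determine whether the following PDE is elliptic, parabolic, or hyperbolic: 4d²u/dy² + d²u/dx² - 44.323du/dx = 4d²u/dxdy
Rewriting in standard form: d²u/dx² - 4d²u/dxdy + 4d²u/dy² - 44.323du/dx = 0. Coefficients: A = 1, B = -4, C = 4. B² - 4AC = 0, which is zero, so the equation is parabolic.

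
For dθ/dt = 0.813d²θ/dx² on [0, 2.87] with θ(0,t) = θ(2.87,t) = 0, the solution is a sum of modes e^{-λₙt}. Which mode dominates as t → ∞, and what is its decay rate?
Eigenvalues: λₙ = 0.813n²π²/2.87².
First three modes:
  n=1: λ₁ = 0.813π²/2.87² ≈ 0.974
  n=2: λ₂ = 3.252π²/2.87² ≈ 3.897 (4× faster decay)
  n=3: λ₃ = 7.317π²/2.87² ≈ 8.767 (9× faster decay)
As t → ∞, higher modes decay exponentially faster. The n=1 mode dominates: θ ~ c₁ sin(πx/2.87) e^{-λ₁t}.
Decay rate: λ₁ = 0.813π²/2.87² ≈ 0.974.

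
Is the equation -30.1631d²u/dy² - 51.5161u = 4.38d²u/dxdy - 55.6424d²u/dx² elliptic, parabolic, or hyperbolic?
Rewriting in standard form: 55.6424d²u/dx² - 4.38d²u/dxdy - 30.1631d²u/dy² - 51.5161u = 0. Computing B² - 4AC with A = 55.6424, B = -4.38, C = -30.1631: discriminant = 6732.57350176 (positive). Answer: hyperbolic.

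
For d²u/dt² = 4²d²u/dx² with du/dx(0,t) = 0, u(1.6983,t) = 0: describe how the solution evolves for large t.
u oscillates (no decay). Energy is conserved; the solution oscillates indefinitely as standing waves.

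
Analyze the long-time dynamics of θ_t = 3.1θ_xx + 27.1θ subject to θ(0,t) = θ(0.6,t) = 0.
Long-time behavior: θ → 0. Diffusion dominates reaction (r=27.1 < κπ²/L²≈84.99); solution decays.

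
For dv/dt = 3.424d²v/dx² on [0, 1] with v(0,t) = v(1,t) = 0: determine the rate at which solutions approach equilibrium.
Eigenvalues: λₙ = 3.424n²π².
First three modes:
  n=1: λ₁ = 3.424π² ≈ 33.794
  n=2: λ₂ = 13.696π² ≈ 135.174 (4× faster decay)
  n=3: λ₃ = 30.816π² ≈ 304.142 (9× faster decay)
As t → ∞, higher modes decay exponentially faster. The n=1 mode dominates: v ~ c₁ sin(πx) e^{-λ₁t}.
Decay rate: λ₁ = 3.424π² ≈ 33.794.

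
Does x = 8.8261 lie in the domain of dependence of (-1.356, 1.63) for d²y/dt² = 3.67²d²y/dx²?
No. The domain of dependence is [-7.3381, 4.6261], and 8.8261 is outside this interval.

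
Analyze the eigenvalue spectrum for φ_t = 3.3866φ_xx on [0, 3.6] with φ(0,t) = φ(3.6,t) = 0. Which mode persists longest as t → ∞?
Eigenvalues: λₙ = 3.3866n²π²/3.6².
First three modes:
  n=1: λ₁ = 3.3866π²/3.6² ≈ 2.579
  n=2: λ₂ = 13.5464π²/3.6² ≈ 10.316 (4× faster decay)
  n=3: λ₃ = 30.4794π²/3.6² ≈ 23.211 (9× faster decay)
As t → ∞, higher modes decay exponentially faster. The n=1 mode dominates: φ ~ c₁ sin(πx/3.6) e^{-λ₁t}.
Decay rate: λ₁ = 3.3866π²/3.6² ≈ 2.579.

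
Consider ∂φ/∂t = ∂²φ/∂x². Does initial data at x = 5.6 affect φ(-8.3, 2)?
Yes, for any finite x. The heat equation has infinite propagation speed, so all initial data affects all points at any t > 0.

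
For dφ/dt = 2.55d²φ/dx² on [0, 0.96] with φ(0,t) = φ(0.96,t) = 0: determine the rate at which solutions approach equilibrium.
Eigenvalues: λₙ = 2.55n²π²/0.96².
First three modes:
  n=1: λ₁ = 2.55π²/0.96² ≈ 27.308
  n=2: λ₂ = 10.2π²/0.96² ≈ 109.234 (4× faster decay)
  n=3: λ₃ = 22.95π²/0.96² ≈ 245.776 (9× faster decay)
As t → ∞, higher modes decay exponentially faster. The n=1 mode dominates: φ ~ c₁ sin(πx/0.96) e^{-λ₁t}.
Decay rate: λ₁ = 2.55π²/0.96² ≈ 27.308.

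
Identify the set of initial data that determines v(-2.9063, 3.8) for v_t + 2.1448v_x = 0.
A single point: x = -11.05654. The characteristic through (-2.9063, 3.8) is x - 2.1448t = const, so x = -2.9063 - 2.1448·3.8 = -11.05654.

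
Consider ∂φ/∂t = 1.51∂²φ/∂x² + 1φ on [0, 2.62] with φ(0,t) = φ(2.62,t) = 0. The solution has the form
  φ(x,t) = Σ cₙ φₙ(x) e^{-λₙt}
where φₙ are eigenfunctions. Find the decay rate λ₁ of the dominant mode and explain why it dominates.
Eigenvalues: λₙ = 1.51n²π²/2.62² - 1.
First three modes:
  n=1: λ₁ = 1.51π²/2.62² - 1 ≈ 1.171
  n=2: λ₂ = 6.04π²/2.62² - 1 ≈ 7.684
  n=3: λ₃ = 13.59π²/2.62² - 1 ≈ 18.54
Since 1.51π²/2.62² ≈ 2.171 > 1, all λₙ > 0.
The n=1 mode decays slowest → dominates as t → ∞.
Asymptotic: φ ~ c₁ sin(πx/2.62) e^{-λ₁t} with decay rate λ₁ ≈ 1.171.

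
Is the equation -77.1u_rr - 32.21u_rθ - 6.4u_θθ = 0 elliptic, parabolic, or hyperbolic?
Computing B² - 4AC with A = -77.1, B = -32.21, C = -6.4: discriminant = -936.2759 (negative). Answer: elliptic.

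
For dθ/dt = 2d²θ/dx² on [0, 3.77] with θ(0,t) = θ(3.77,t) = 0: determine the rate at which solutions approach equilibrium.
Eigenvalues: λₙ = 2n²π²/3.77².
First three modes:
  n=1: λ₁ = 2π²/3.77² ≈ 1.389
  n=2: λ₂ = 8π²/3.77² ≈ 5.555 (4× faster decay)
  n=3: λ₃ = 18π²/3.77² ≈ 12.499 (9× faster decay)
As t → ∞, higher modes decay exponentially faster. The n=1 mode dominates: θ ~ c₁ sin(πx/3.77) e^{-λ₁t}.
Decay rate: λ₁ = 2π²/3.77² ≈ 1.389.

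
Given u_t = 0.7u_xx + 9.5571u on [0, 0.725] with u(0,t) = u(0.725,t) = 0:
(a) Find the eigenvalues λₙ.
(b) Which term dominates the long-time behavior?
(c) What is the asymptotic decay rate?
Eigenvalues: λₙ = 0.7n²π²/0.725² - 9.5571.
First three modes:
  n=1: λ₁ = 0.7π²/0.725² - 9.5571 ≈ 3.587
  n=2: λ₂ = 2.8π²/0.725² - 9.5571 ≈ 43.018
  n=3: λ₃ = 6.3π²/0.725² - 9.5571 ≈ 108.737
Since 0.7π²/0.725² ≈ 13.144 > 9.5571, all λₙ > 0.
The n=1 mode decays slowest → dominates as t → ∞.
Asymptotic: u ~ c₁ sin(πx/0.725) e^{-λ₁t} with decay rate λ₁ ≈ 3.587.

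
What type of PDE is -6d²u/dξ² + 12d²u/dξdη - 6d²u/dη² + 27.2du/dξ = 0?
With A = -6, B = 12, C = -6, the discriminant is 0. This is a parabolic PDE.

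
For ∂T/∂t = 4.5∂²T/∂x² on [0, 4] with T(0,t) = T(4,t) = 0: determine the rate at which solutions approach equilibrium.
Eigenvalues: λₙ = 4.5n²π²/4².
First three modes:
  n=1: λ₁ = 4.5π²/4² ≈ 2.776
  n=2: λ₂ = 18π²/4² ≈ 11.103 (4× faster decay)
  n=3: λ₃ = 40.5π²/4² ≈ 24.982 (9× faster decay)
As t → ∞, higher modes decay exponentially faster. The n=1 mode dominates: T ~ c₁ sin(πx/4) e^{-λ₁t}.
Decay rate: λ₁ = 4.5π²/4² ≈ 2.776.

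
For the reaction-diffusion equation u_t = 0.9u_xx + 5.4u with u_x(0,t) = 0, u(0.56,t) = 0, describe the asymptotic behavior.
u → 0. Diffusion dominates reaction (r=5.4 < κπ²/(4L²)≈7.08); solution decays.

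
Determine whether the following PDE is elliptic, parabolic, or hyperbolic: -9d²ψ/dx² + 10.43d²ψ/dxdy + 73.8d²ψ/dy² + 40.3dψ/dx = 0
Coefficients: A = -9, B = 10.43, C = 73.8. B² - 4AC = 2765.5849, which is positive, so the equation is hyperbolic.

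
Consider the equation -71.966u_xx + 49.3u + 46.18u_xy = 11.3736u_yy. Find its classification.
Rewriting in standard form: -71.966u_xx + 46.18u_xy - 11.3736u_yy + 49.3u = 0. Elliptic. (A = -71.966, B = 46.18, C = -11.3736 gives B² - 4AC = -1141.4575904.)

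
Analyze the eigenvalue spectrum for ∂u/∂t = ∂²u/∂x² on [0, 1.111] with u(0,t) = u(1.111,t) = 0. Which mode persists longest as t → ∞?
Eigenvalues: λₙ = n²π²/1.111².
First three modes:
  n=1: λ₁ = π²/1.111² ≈ 7.996
  n=2: λ₂ = 4π²/1.111² ≈ 31.984 (4× faster decay)
  n=3: λ₃ = 9π²/1.111² ≈ 71.964 (9× faster decay)
As t → ∞, higher modes decay exponentially faster. The n=1 mode dominates: u ~ c₁ sin(πx/1.111) e^{-λ₁t}.
Decay rate: λ₁ = π²/1.111² ≈ 7.996.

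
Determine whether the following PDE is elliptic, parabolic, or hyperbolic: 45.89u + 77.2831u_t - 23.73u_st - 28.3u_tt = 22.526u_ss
Rewriting in standard form: -22.526u_ss - 23.73u_st - 28.3u_tt + 77.2831u_t + 45.89u = 0. Coefficients: A = -22.526, B = -23.73, C = -28.3. B² - 4AC = -1986.8303, which is negative, so the equation is elliptic.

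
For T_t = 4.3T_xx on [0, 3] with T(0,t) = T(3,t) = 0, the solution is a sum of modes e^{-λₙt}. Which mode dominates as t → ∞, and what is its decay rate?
Eigenvalues: λₙ = 4.3n²π²/3².
First three modes:
  n=1: λ₁ = 4.3π²/3² ≈ 4.715
  n=2: λ₂ = 17.2π²/3² ≈ 18.862 (4× faster decay)
  n=3: λ₃ = 38.7π²/3² ≈ 42.439 (9× faster decay)
As t → ∞, higher modes decay exponentially faster. The n=1 mode dominates: T ~ c₁ sin(πx/3) e^{-λ₁t}.
Decay rate: λ₁ = 4.3π²/3² ≈ 4.715.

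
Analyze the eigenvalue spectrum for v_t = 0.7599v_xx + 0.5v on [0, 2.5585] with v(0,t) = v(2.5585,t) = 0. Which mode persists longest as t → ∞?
Eigenvalues: λₙ = 0.7599n²π²/2.5585² - 0.5.
First three modes:
  n=1: λ₁ = 0.7599π²/2.5585² - 0.5 ≈ 0.646
  n=2: λ₂ = 3.0396π²/2.5585² - 0.5 ≈ 4.083
  n=3: λ₃ = 6.8391π²/2.5585² - 0.5 ≈ 9.812
Since 0.7599π²/2.5585² ≈ 1.146 > 0.5, all λₙ > 0.
The n=1 mode decays slowest → dominates as t → ∞.
Asymptotic: v ~ c₁ sin(πx/2.5585) e^{-λ₁t} with decay rate λ₁ ≈ 0.646.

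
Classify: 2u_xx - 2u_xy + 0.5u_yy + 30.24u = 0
Parabolic (discriminant = 0).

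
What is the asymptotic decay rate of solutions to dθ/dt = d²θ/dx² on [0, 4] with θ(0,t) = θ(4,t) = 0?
Eigenvalues: λₙ = n²π²/4².
First three modes:
  n=1: λ₁ = π²/4² ≈ 0.617
  n=2: λ₂ = 4π²/4² ≈ 2.467 (4× faster decay)
  n=3: λ₃ = 9π²/4² ≈ 5.552 (9× faster decay)
As t → ∞, higher modes decay exponentially faster. The n=1 mode dominates: θ ~ c₁ sin(πx/4) e^{-λ₁t}.
Decay rate: λ₁ = π²/4² ≈ 0.617.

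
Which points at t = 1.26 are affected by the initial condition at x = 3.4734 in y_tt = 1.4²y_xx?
Domain of influence: [1.7094, 5.2374]. Data at x = 3.4734 spreads outward at speed 1.4.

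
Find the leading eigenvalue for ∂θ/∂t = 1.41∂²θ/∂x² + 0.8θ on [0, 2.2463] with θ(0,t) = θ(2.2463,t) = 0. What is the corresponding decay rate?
Eigenvalues: λₙ = 1.41n²π²/2.2463² - 0.8.
First three modes:
  n=1: λ₁ = 1.41π²/2.2463² - 0.8 ≈ 1.958
  n=2: λ₂ = 5.64π²/2.2463² - 0.8 ≈ 10.232
  n=3: λ₃ = 12.69π²/2.2463² - 0.8 ≈ 24.021
Since 1.41π²/2.2463² ≈ 2.758 > 0.8, all λₙ > 0.
The n=1 mode decays slowest → dominates as t → ∞.
Asymptotic: θ ~ c₁ sin(πx/2.2463) e^{-λ₁t} with decay rate λ₁ ≈ 1.958.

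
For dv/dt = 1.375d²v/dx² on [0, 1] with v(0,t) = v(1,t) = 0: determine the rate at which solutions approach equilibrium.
Eigenvalues: λₙ = 1.375n²π².
First three modes:
  n=1: λ₁ = 1.375π² ≈ 13.571
  n=2: λ₂ = 5.5π² ≈ 54.283 (4× faster decay)
  n=3: λ₃ = 12.375π² ≈ 122.136 (9× faster decay)
As t → ∞, higher modes decay exponentially faster. The n=1 mode dominates: v ~ c₁ sin(πx) e^{-λ₁t}.
Decay rate: λ₁ = 1.375π² ≈ 13.571.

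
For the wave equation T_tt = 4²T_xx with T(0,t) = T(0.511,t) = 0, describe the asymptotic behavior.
T oscillates (no decay). Energy is conserved; the solution oscillates indefinitely as standing waves.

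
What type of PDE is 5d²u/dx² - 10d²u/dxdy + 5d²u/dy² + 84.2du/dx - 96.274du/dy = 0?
With A = 5, B = -10, C = 5, the discriminant is 0. This is a parabolic PDE.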